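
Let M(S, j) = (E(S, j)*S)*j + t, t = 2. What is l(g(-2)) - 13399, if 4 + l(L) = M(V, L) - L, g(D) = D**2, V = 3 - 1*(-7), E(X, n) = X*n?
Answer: -11805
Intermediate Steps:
V = 10 (V = 3 + 7 = 10)
M(S, j) = 2 + S**2*j**2 (M(S, j) = ((S*j)*S)*j + 2 = (j*S**2)*j + 2 = S**2*j**2 + 2 = 2 + S**2*j**2)
l(L) = -2 - L + 100*L**2 (l(L) = -4 + ((2 + 10**2*L**2) - L) = -4 + ((2 + 100*L**2) - L) = -4 + (2 - L + 100*L**2) = -2 - L + 100*L**2)
l(g(-2)) - 13399 = (-2 - 1*(-2)**2 + 100*((-2)**2)**2) - 13399 = (-2 - 1*4 + 100*4**2) - 13399 = (-2 - 4 + 100*16) - 13399 = (-2 - 4 + 1600) - 13399 = 1594 - 13399 = -11805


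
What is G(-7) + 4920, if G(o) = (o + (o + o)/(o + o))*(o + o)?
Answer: 5004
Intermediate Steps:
G(o) = 2*o*(1 + o) (G(o) = (o + (2*o)/((2*o)))*(2*o) = (o + (2*o)*(1/(2*o)))*(2*o) = (o + 1)*(2*o) = (1 + o)*(2*o) = 2*o*(1 + o))
G(-7) + 4920 = 2*(-7)*(1 - 7) + 4920 = 2*(-7)*(-6) + 4920 = 84 + 4920 = 5004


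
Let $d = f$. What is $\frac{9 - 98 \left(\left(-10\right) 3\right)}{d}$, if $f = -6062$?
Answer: $- \frac{2949}{6062} \approx -0.48647$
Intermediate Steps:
$d = -6062$
$\frac{9 - 98 \left(\left(-10\right) 3\right)}{d} = \frac{9 - 98 \left(\left(-10\right) 3\right)}{-6062} = \left(9 - -2940\right) \left(- \frac{1}{6062}\right) = \left(9 + 2940\right) \left(- \frac{1}{6062}\right) = 2949 \left(- \frac{1}{6062}\right) = - \frac{2949}{6062}$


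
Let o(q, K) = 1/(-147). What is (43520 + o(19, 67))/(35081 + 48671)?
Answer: 6397439/12311544 ≈ 0.51963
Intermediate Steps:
o(q, K) = -1/147
(43520 + o(19, 67))/(35081 + 48671) = (43520 - 1/147)/(35081 + 48671) = (6397439/147)/83752 = (6397439/147)*(1/83752) = 6397439/12311544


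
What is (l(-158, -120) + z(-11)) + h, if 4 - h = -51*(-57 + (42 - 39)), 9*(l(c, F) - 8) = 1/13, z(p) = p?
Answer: -322100/117 ≈ -2753.0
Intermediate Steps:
l(c, F) = 937/117 (l(c, F) = 8 + (⅑)/13 = 8 + (⅑)*(1/13) = 8 + 1/117 = 937/117)
h = -2750 (h = 4 - (-51)*(-57 + (42 - 39)) = 4 - (-51)*(-57 + 3) = 4 - (-51)*(-54) = 4 - 1*2754 = 4 - 2754 = -2750)
(l(-158, -120) + z(-11)) + h = (937/117 - 11) - 2750 = -350/117 - 2750 = -322100/117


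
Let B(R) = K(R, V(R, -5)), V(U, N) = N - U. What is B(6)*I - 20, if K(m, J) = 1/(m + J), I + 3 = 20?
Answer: -117/5 ≈ -23.400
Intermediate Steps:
I = 17 (I = -3 + 20 = 17)
K(m, J) = 1/(J + m)
B(R) = -⅕ (B(R) = 1/((-5 - R) + R) = 1/(-5) = -⅕)
B(6)*I - 20 = -⅕*17 - 20 = -17/5 - 20 = -117/5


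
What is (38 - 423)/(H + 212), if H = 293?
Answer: -77/101 ≈ -0.76238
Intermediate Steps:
(38 - 423)/(H + 212) = (38 - 423)/(293 + 212) = -385/505 = -385*1/505 = -77/101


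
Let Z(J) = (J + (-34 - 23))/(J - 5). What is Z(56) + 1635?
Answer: 83384/51 ≈ 1635.0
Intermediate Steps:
Z(J) = (-57 + J)/(-5 + J) (Z(J) = (J - 57)/(-5 + J) = (-57 + J)/(-5 + J))
Z(56) + 1635 = (-57 + 56)/(-5 + 56) + 1635 = -1/51 + 1635 = 83384/51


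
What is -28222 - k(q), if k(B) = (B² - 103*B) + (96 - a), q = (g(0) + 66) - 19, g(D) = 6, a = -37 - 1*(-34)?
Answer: -25671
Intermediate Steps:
a = -3 (a = -37 + 34 = -3)
q = 53 (q = (6 + 66) - 19 = 72 - 19 = 53)
k(B) = 99 + B² - 103*B (k(B) = (B² - 103*B) + (96 - 1*(-3)) = (B² - 103*B) + (96 + 3) = (B² - 103*B) + 99 = 99 + B² - 103*B)
-28222 - k(q) = -28222 - (99 + 53² - 103*53) = -28222 - (99 + 2809 - 5459) = -28222 - 1*(-2551) = -28222 + 2551 = -25671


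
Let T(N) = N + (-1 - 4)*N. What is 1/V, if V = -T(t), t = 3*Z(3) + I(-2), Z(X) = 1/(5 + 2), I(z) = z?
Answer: -7/44 ≈ -0.15909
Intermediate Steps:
Z(X) = ⅐ (Z(X) = 1/7 = ⅐)
t = -11/7 (t = 3*(⅐) - 2 = 3/7 - 2 = -11/7 ≈ -1.5714)
T(N) = -4*N (T(N) = N - 5*N = -4*N)
V = -44/7 (V = -(-4)*(-11)/7 = -1*44/7 = -44/7 ≈ -6.2857)
1/V = 1/(-44/7) = -7/44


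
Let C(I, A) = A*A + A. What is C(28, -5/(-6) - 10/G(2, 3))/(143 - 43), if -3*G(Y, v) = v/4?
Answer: 12299/720 ≈ 17.082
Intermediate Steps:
G(Y, v) = -v/12 (G(Y, v) = -v/(3*4) = -v/12)
C(I, A) = A + A² (C(I, A) = A² + A = A + A²)
C(28, -5/(-6) - 10/G(2, 3))/(143 - 43) = ((-5/(-6) - 10/((-1/12*3)))*(1 + (-5/(-6) - 10/((-1/12*3)))))/(143 - 43) = ((-5*(-⅙) - 10/(-¼))*(1 + (-5*(-⅙) - 10/(-¼))))/100 = ((⅚ - 10*(-4))*(1 + (⅚ - 10*(-4))))*(1/100) = ((⅚ + 40)*(1 + (⅚ + 40)))*(1/100) = (245*(1 + 245/6)/6)*(1/100) = ((245/6)*(251/6))*(1/100) = (61495/36)*(1/100) = 12299/720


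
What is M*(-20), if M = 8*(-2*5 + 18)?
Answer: -1280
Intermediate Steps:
M = 64 (M = 8*(-10 + 18) = 8*8 = 64)
M*(-20) = 64*(-20) = -1280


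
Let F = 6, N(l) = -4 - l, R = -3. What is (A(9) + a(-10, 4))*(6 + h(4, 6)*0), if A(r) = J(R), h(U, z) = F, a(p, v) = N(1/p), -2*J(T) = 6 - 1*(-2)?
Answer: -237/5 ≈ -47.400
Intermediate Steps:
J(T) = -4 (J(T) = -(6 - 1*(-2))/2 = -(6 + 2)/2 = -½*8 = -4)
a(p, v) = -4 - 1/p
h(U, z) = 6
A(r) = -4
(A(9) + a(-10, 4))*(6 + h(4, 6)*0) = (-4 + (-4 - 1/(-10)))*(6 + 6*0) = (-4 + (-4 - 1*(-⅒)))*(6 + 0) = (-4 + (-4 + ⅒))*6 = (-4 - 39/10)*6 = -79/10*6 = -237/5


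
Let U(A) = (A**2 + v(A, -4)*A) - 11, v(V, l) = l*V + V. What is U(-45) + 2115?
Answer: -1946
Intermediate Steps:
v(V, l) = V + V*l (v(V, l) = V*l + V = V + V*l)
U(A) = -11 - 2*A**2 (U(A) = (A**2 + (A*(1 - 4))*A) - 11 = (A**2 + (A*(-3))*A) - 11 = (A**2 + (-3*A)*A) - 11 = (A**2 - 3*A**2) - 11 = -2*A**2 - 11 = -11 - 2*A**2)
U(-45) + 2115 = (-11 - 2*(-45)**2) + 2115 = (-11 - 2*2025) + 2115 = (-11 - 4050) + 2115 = -4061 + 2115 = -1946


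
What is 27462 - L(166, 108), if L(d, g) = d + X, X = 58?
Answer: 27238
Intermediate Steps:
L(d, g) = 58 + d (L(d, g) = d + 58 = 58 + d)
27462 - L(166, 108) = 27462 - (58 + 166) = 27462 - 1*224 = 27462 - 224 = 27238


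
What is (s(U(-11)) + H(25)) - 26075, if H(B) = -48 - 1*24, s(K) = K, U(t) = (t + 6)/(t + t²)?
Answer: -575235/22 ≈ -26147.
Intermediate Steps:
U(t) = (6 + t)/(t + t²)
H(B) = -72 (H(B) = -48 - 24 = -72)
(s(U(-11)) + H(25)) - 26075 = ((6 - 11)/((-11)*(1 - 11)) - 72) - 26075 = (-1/11*(-5)/(-10) - 72) - 26075 = (-1/11*(-⅒)*(-5) - 72) - 26075 = (-1/22 - 72) - 26075 = -1585/22 - 26075 = -575235/22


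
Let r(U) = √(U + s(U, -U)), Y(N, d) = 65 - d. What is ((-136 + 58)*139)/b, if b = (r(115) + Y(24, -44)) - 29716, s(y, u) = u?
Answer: 26/71 ≈ 0.36620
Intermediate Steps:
r(U) = 0 (r(U) = √(U - U) = √0 = 0)
b = -29607 (b = (0 + (65 - 1*(-44))) - 29716 = (0 + (65 + 44)) - 29716 = (0 + 109) - 29716 = 109 - 29716 = -29607)
((-136 + 58)*139)/b = ((-136 + 58)*139)/(-29607) = -78*139*(-1/29607) = -10842*(-1/29607) = 26/71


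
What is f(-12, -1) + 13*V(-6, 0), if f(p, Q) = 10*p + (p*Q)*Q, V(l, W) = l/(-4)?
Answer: -225/2 ≈ -112.50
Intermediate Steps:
V(l, W) = -l/4 (V(l, W) = l*(-1/4) = -l/4)
f(p, Q) = 10*p + p*Q**2 (f(p, Q) = 10*p + (Q*p)*Q = 10*p + p*Q**2)
f(-12, -1) + 13*V(-6, 0) = -12*(10 + (-1)**2) + 13*(-1/4*(-6)) = -12*(10 + 1) + 13*(3/2) = -12*11 + 39/2 = -132 + 39/2 = -225/2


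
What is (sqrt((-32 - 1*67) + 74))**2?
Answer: -25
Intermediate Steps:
(sqrt((-32 - 1*67) + 74))**2 = (sqrt((-32 - 67) + 74))**2 = (sqrt(-99 + 74))**2 = (sqrt(-25))**2 = (5*I)**2 = -25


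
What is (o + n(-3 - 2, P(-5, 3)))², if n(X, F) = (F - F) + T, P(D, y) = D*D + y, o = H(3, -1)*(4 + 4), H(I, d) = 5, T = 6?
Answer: 2116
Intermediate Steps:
o = 40 (o = 5*(4 + 4) = 5*8 = 40)
P(D, y) = y + D² (P(D, y) = D² + y = y + D²)
n(X, F) = 6 (n(X, F) = (F - F) + 6 = 0 + 6 = 6)
(o + n(-3 - 2, P(-5, 3)))² = (40 + 6)² = 46² = 2116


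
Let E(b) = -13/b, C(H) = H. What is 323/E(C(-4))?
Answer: 1292/13 ≈ 99.385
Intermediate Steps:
323/E(C(-4)) = 323/((-13/(-4))) = 323/((-13*(-¼))) = 323/(13/4) = 323*(4/13) = 1292/13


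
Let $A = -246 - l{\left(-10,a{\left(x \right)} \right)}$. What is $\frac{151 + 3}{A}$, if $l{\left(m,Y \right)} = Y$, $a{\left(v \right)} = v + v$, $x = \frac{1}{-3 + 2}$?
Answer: $- \frac{77}{122} \approx -0.63115$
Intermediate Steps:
$x = -1$ ($x = \frac{1}{-1} = -1$)
$a{\left(v \right)} = 2 v$
$A = -244$ ($A = -246 - 2 \left(-1\right) = -246 - -2 = -246 + 2 = -244$)
$\frac{151 + 3}{A} = \frac{151 + 3}{-244} = 154 \left(- \frac{1}{244}\right) = - \frac{77}{122}$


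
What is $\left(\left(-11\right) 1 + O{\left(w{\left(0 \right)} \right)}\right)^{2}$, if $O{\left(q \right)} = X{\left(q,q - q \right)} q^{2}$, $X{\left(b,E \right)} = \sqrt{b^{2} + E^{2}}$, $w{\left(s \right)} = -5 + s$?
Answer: $12996$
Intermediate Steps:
$X{\left(b,E \right)} = \sqrt{E^{2} + b^{2}}$
$O{\left(q \right)} = q^{2} \sqrt{q^{2}}$ ($O{\left(q \right)} = \sqrt{\left(q - q\right)^{2} + q^{2}} q^{2} = \sqrt{0^{2} + q^{2}} q^{2} = \sqrt{0 + q^{2}} q^{2} = \sqrt{q^{2}} q^{2} = q^{2} \sqrt{q^{2}}$)
$\left(\left(-11\right) 1 + O{\left(w{\left(0 \right)} \right)}\right)^{2} = \left(\left(-11\right) 1 + \left(-5 + 0\right)^{2} \sqrt{\left(-5 + 0\right)^{2}}\right)^{2} = \left(-11 + \left(-5\right)^{2} \sqrt{\left(-5\right)^{2}}\right)^{2} = \left(-11 + 25 \sqrt{25}\right)^{2} = \left(-11 + 25 \cdot 5\right)^{2} = \left(-11 + 125\right)^{2} = 114^{2} = 12996$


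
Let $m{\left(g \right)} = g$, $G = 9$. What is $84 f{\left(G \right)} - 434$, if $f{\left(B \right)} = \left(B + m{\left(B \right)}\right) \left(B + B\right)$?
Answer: $26782$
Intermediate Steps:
$f{\left(B \right)} = 4 B^{2}$ ($f{\left(B \right)} = \left(B + B\right) \left(B + B\right) = 2 B 2 B = 4 B^{2}$)
$84 f{\left(G \right)} - 434 = 84 \cdot 4 \cdot 9^{2} - 434 = 84 \cdot 4 \cdot 81 - 434 = 84 \cdot 324 - 434 = 27216 - 434 = 26782$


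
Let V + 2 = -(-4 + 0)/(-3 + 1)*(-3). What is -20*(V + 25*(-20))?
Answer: 9920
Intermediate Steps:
V = 4 (V = -2 - (-4 + 0)/(-3 + 1)*(-3) = -2 - (-4)/(-2)*(-3) = -2 - (-4)*(-1)/2*(-3) = -2 - 1*2*(-3) = -2 - 2*(-3) = -2 + 6 = 4)
-20*(V + 25*(-20)) = -20*(4 + 25*(-20)) = -20*(4 - 500) = -20*(-496) = 9920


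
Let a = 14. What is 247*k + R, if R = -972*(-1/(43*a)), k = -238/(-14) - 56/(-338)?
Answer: 16597137/3913 ≈ 4241.5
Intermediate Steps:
k = 2901/169 (k = -238*(-1/14) - 56*(-1/338) = 17 + 28/169 = 2901/169 ≈ 17.166)
R = 486/301 (R = -972/((-43*14)) = -972/(-602) = -972*(-1/602) = 486/301 ≈ 1.6146)
247*k + R = 247*(2901/169) + 486/301 = 55119/13 + 486/301 = 16597137/3913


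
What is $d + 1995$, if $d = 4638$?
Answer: $6633$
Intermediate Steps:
$d + 1995 = 4638 + 1995 = 6633$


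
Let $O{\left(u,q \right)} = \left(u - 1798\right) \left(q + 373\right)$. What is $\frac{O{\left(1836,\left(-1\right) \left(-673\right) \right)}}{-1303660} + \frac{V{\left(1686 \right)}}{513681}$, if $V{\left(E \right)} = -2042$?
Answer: $- \frac{5769966527}{167416343115} \approx -0.034465$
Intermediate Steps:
$O{\left(u,q \right)} = \left(-1798 + u\right) \left(373 + q\right)$
$\frac{O{\left(1836,\left(-1\right) \left(-673\right) \right)}}{-1303660} + \frac{V{\left(1686 \right)}}{513681} = \frac{-670654 - 1798 \left(\left(-1\right) \left(-673\right)\right) + 373 \cdot 1836 + \left(-1\right) \left(-673\right) 1836}{-1303660} - \frac{2042}{513681} = \left(-670654 - 1210054 + 684828 + 673 \cdot 1836\right) \left(- \frac{1}{1303660}\right) - \frac{2042}{513681} = \left(-670654 - 1210054 + 684828 + 1235628\right) \left(- \frac{1}{1303660}\right) - \frac{2042}{513681} = 39748 \left(- \frac{1}{1303660}\right) - \frac{2042}{513681} = - \frac{9937}{325915} - \frac{2042}{513681} = - \frac{5769966527}{167416343115}$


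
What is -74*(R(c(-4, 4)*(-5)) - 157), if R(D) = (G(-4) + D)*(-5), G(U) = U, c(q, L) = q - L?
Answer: 24938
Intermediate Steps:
R(D) = 20 - 5*D (R(D) = (-4 + D)*(-5) = 20 - 5*D)
-74*(R(c(-4, 4)*(-5)) - 157) = -74*((20 - 5*(-4 - 1*4)*(-5)) - 157) = -74*((20 - 5*(-4 - 4)*(-5)) - 157) = -74*((20 - (-40)*(-5)) - 157) = -74*((20 - 5*40) - 157) = -74*((20 - 200) - 157) = -74*(-180 - 157) = -74*(-337) = 24938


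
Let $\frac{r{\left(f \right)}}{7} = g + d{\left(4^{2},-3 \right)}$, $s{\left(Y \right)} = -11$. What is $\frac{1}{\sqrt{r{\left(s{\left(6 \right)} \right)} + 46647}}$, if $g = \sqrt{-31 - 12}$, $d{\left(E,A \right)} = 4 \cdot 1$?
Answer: $\frac{1}{\sqrt{46675 + 7 i \sqrt{43}}} \approx 0.0046287 - 2.28 \cdot 10^{-6} i$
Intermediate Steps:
$d{\left(E,A \right)} = 4$
$g = i \sqrt{43}$ ($g = \sqrt{-43} = i \sqrt{43} \approx 6.5574 i$)
$r{\left(f \right)} = 28 + 7 i \sqrt{43}$ ($r{\left(f \right)} = 7 \left(i \sqrt{43} + 4\right) = 7 \left(4 + i \sqrt{43}\right) = 28 + 7 i \sqrt{43}$)
$\frac{1}{\sqrt{r{\left(s{\left(6 \right)} \right)} + 46647}} = \frac{1}{\sqrt{\left(28 + 7 i \sqrt{43}\right) + 46647}} = \frac{1}{\sqrt{46675 + 7 i \sqrt{43}}}$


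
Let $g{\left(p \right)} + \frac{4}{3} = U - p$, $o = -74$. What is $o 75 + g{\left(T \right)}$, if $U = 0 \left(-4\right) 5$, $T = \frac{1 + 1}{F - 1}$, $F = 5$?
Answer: $- \frac{33311}{6} \approx -5551.8$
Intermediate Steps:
$T = \frac{1}{2}$ ($T = \frac{1 + 1}{5 - 1} = \frac{2}{4} = 2 \cdot \frac{1}{4} = \frac{1}{2} \approx 0.5$)
$U = 0$ ($U = 0 \cdot 5 = 0$)
$g{\left(p \right)} = - \frac{4}{3} - p$ ($g{\left(p \right)} = - \frac{4}{3} + \left(0 - p\right) = - \frac{4}{3} - p$)
$o 75 + g{\left(T \right)} = \left(-74\right) 75 - \frac{11}{6} = -5550 - \frac{11}{6} = - \frac{33311}{6}$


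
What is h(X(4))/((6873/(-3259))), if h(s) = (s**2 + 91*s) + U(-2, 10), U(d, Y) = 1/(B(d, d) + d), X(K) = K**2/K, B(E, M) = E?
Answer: -4950421/27492 ≈ -180.07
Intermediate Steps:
X(K) = K
U(d, Y) = 1/(2*d) (U(d, Y) = 1/(d + d) = 1/(2*d))
h(s) = -1/4 + s**2 + 91*s (h(s) = (s**2 + 91*s) + (1/2)/(-2) = (s**2 + 91*s) + (1/2)*(-1/2) = (s**2 + 91*s) - 1/4 = -1/4 + s**2 + 91*s)
h(X(4))/((6873/(-3259))) = (-1/4 + 4**2 + 91*4)/((6873/(-3259))) = (-1/4 + 16 + 364)/((6873*(-1/3259))) = 1519/(4*(-6873/3259)) = (1519/4)*(-3259/6873) = -4950421/27492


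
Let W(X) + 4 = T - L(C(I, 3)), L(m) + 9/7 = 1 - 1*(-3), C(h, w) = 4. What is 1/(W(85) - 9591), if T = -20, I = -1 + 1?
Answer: -7/67324 ≈ -0.00010397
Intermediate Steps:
I = 0
L(m) = 19/7 (L(m) = -9/7 + (1 - 1*(-3)) = -9/7 + (1 + 3) = -9/7 + 4 = 19/7)
W(X) = -187/7 (W(X) = -4 + (-20 - 1*19/7) = -4 + (-20 - 19/7) = -4 - 159/7 = -187/7)
1/(W(85) - 9591) = 1/(-187/7 - 9591) = 1/(-67324/7) = -7/67324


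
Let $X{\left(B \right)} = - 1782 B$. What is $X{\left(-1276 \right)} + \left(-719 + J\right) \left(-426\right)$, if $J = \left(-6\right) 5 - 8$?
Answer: $2596314$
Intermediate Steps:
$J = -38$ ($J = -30 - 8 = -38$)
$X{\left(-1276 \right)} + \left(-719 + J\right) \left(-426\right) = \left(-1782\right) \left(-1276\right) + \left(-719 - 38\right) \left(-426\right) = 2273832 - -322482 = 2273832 + 322482 = 2596314$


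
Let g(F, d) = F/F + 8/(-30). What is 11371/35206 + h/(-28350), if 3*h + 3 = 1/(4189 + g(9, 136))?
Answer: 3376957046891/10454328404100 ≈ 0.32302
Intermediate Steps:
g(F, d) = 11/15 (g(F, d) = 1 + 8*(-1/30) = 1 - 4/15 = 11/15)
h = -62841/62846 (h = -1 + 1/(3*(4189 + 11/15)) = -1 + 1/(3*(62846/15)) = -1 + (⅓)*(15/62846) = -1 + 5/62846 = -62841/62846 ≈ -0.99992)
11371/35206 + h/(-28350) = 11371/35206 - 62841/62846/(-28350) = 11371*(1/35206) - 62841/62846*(-1/28350) = 11371/35206 + 20947/593894700 = 3376957046891/10454328404100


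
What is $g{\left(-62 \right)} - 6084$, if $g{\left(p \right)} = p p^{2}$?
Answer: $-244412$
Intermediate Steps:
$g{\left(p \right)} = p^{3}$
$g{\left(-62 \right)} - 6084 = \left(-62\right)^{3} - 6084 = -238328 - 6084 = -244412$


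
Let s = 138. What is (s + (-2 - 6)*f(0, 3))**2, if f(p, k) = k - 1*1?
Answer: 14884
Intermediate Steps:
f(p, k) = -1 + k (f(p, k) = k - 1 = -1 + k)
(s + (-2 - 6)*f(0, 3))**2 = (138 + (-2 - 6)*(-1 + 3))**2 = (138 - 8*2)**2 = (138 - 16)**2 = 122**2 = 14884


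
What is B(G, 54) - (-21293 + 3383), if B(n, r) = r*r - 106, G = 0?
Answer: 20720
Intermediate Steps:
B(n, r) = -106 + r² (B(n, r) = r² - 106 = -106 + r²)
B(G, 54) - (-21293 + 3383) = (-106 + 54²) - (-21293 + 3383) = (-106 + 2916) - 1*(-17910) = 2810 + 17910 = 20720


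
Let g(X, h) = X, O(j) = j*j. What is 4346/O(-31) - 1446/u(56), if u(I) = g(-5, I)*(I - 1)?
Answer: 2584756/264275 ≈ 9.7805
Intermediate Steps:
O(j) = j²
u(I) = 5 - 5*I (u(I) = -5*(I - 1) = -5*(-1 + I) = 5 - 5*I)
4346/O(-31) - 1446/u(56) = 4346/((-31)²) - 1446/(5 - 5*56) = 4346/961 - 1446/(5 - 280) = 4346*(1/961) - 1446/(-275) = 4346/961 - 1446*(-1/275) = 4346/961 + 1446/275 = 2584756/264275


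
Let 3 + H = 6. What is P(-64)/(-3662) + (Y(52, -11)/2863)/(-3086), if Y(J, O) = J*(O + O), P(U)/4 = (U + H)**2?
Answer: -32874798846/8088642079 ≈ -4.0643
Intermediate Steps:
H = 3 (H = -3 + 6 = 3)
P(U) = 4*(3 + U)**2 (P(U) = 4*(U + 3)**2 = 4*(3 + U)**2)
Y(J, O) = 2*J*O (Y(J, O) = J*(2*O) = 2*J*O)
P(-64)/(-3662) + (Y(52, -11)/2863)/(-3086) = (4*(3 - 64)**2)/(-3662) + ((2*52*(-11))/2863)/(-3086) = (4*(-61)**2)*(-1/3662) - 1144*1/2863*(-1/3086) = (4*3721)*(-1/3662) - 1144/2863*(-1/3086) = 14884*(-1/3662) + 572/4417609 = -7442/1831 + 572/4417609 = -32874798846/8088642079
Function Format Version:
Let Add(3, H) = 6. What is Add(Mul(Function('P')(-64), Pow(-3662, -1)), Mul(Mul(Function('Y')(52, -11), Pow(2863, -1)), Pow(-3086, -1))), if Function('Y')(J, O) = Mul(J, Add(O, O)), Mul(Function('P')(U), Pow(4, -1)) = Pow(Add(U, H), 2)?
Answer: Rational(-32874798846, 8088642079) ≈ -4.0643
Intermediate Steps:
H = 3 (H = Add(-3, 6) = 3)
Function('P')(U) = Mul(4, Pow(Add(3, U), 2)) (Function('P')(U) = Mul(4, Pow(Add(U, 3), 2)) = Mul(4, Pow(Add(3, U), 2)))
Function('Y')(J, O) = Mul(2, J, O) (Function('Y')(J, O) = Mul(J, Mul(2, O)) = Mul(2, J, O))
Add(Mul(Function('P')(-64), Pow(-3662, -1)), Mul(Mul(Function('Y')(52, -11), Pow(2863, -1)), Pow(-3086, -1))) = Add(Mul(Mul(4, Pow(Add(3, -64), 2)), Pow(-3662, -1)), Mul(Mul(Mul(2, 52, -11), Pow(2863, -1)), Pow(-3086, -1))) = Add(Mul(Mul(4, Pow(-61, 2)), Rational(-1, 3662)), Mul(Mul(-1144, Rational(1, 2863)), Rational(-1, 3086))) = Add(Mul(Mul(4, 3721), Rational(-1, 3662)), Mul(Rational(-1144, 2863), Rational(-1, 3086))) = Add(Mul(14884, Rational(-1, 3662)), Rational(572, 4417609)) = Add(Rational(-7442, 1831), Rational(572, 4417609)) = Rational(-32874798846, 8088642079)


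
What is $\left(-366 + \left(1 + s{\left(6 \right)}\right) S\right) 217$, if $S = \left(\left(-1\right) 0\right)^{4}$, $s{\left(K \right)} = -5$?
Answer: $-79422$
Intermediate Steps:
$S = 0$ ($S = 0^{4} = 0$)
$\left(-366 + \left(1 + s{\left(6 \right)}\right) S\right) 217 = \left(-366 + \left(1 - 5\right) 0\right) 217 = \left(-366 - 0\right) 217 = \left(-366 + 0\right) 217 = \left(-366\right) 217 = -79422$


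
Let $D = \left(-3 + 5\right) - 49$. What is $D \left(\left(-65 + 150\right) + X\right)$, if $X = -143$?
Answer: $2726$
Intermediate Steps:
$D = -47$ ($D = 2 - 49 = -47$)
$D \left(\left(-65 + 150\right) + X\right) = - 47 \left(\left(-65 + 150\right) - 143\right) = - 47 \left(85 - 143\right) = \left(-47\right) \left(-58\right) = 2726$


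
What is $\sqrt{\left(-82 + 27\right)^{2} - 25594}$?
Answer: $i \sqrt{22569} \approx 150.23 i$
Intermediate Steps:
$\sqrt{\left(-82 + 27\right)^{2} - 25594} = \sqrt{\left(-55\right)^{2} - 25594} = \sqrt{3025 - 25594} = \sqrt{-22569} = i \sqrt{22569}$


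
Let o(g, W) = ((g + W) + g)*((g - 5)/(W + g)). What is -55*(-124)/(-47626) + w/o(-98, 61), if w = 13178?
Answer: -11658301468/331119765 ≈ -35.209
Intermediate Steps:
o(g, W) = (-5 + g)*(W + 2*g)/(W + g) (o(g, W) = ((W + g) + g)*((-5 + g)/(W + g)) = (W + 2*g)*((-5 + g)/(W + g)) = (-5 + g)*(W + 2*g)/(W + g))
-55*(-124)/(-47626) + w/o(-98, 61) = -55*(-124)/(-47626) + 13178/(((-10*(-98) - 5*61 + 2*(-98)² + 61*(-98))/(61 - 98))) = 6820*(-1/47626) + 13178/(((980 - 305 + 2*9604 - 5978)/(-37))) = -3410/23813 + 13178/((-(980 - 305 + 19208 - 5978)/37)) = -3410/23813 + 13178/((-1/37*13905)) = -3410/23813 + 13178/(-13905/37) = -3410/23813 + 13178*(-37/13905) = -3410/23813 - 487586/13905 = -11658301468/331119765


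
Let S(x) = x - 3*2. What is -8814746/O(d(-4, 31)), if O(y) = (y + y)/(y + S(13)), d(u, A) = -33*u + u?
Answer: -594995355/128 ≈ -4.6484e+6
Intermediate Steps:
S(x) = -6 + x (S(x) = x - 6 = -6 + x)
d(u, A) = -32*u
O(y) = 2*y/(7 + y) (O(y) = (y + y)/(y + (-6 + 13)) = (2*y)/(y + 7) = (2*y)/(7 + y) = 2*y/(7 + y))
-8814746/O(d(-4, 31)) = -8814746/(2*(-32*(-4))/(7 - 32*(-4))) = -8814746/(2*128/(7 + 128)) = -8814746/(2*128/135) = -8814746/(2*128*(1/135)) = -8814746/256/135 = -8814746*135/256 = -594995355/128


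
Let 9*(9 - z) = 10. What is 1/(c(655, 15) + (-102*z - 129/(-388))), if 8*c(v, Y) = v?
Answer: -2328/1681885 ≈ -0.0013842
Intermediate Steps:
c(v, Y) = v/8
z = 71/9 (z = 9 - ⅑*10 = 9 - 10/9 = 71/9 ≈ 7.8889)
1/(c(655, 15) + (-102*z - 129/(-388))) = 1/((⅛)*655 + (-102*71/9 - 129/(-388))) = 1/(655/8 + (-2414/3 - 129*(-1/388))) = 1/(655/8 + (-2414/3 + 129/388)) = 1/(655/8 - 936245/1164) = 1/(-1681885/2328) = -2328/1681885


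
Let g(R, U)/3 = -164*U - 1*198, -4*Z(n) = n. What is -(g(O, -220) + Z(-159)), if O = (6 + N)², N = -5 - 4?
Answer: -430743/4 ≈ -1.0769e+5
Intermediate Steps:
Z(n) = -n/4
N = -9
O = 9 (O = (6 - 9)² = (-3)² = 9)
g(R, U) = -594 - 492*U (g(R, U) = 3*(-164*U - 1*198) = 3*(-164*U - 198) = 3*(-198 - 164*U) = -594 - 492*U)
-(g(O, -220) + Z(-159)) = -((-594 - 492*(-220)) - ¼*(-159)) = -((-594 + 108240) + 159/4) = -(107646 + 159/4) = -1*430743/4 = -430743/4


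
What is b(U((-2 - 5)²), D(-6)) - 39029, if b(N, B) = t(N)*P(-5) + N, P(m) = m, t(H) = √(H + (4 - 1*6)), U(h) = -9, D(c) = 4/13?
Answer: -39038 - 5*I*√11 ≈ -39038.0 - 16.583*I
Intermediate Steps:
D(c) = 4/13 (D(c) = 4*(1/13) = 4/13)
t(H) = √(-2 + H) (t(H) = √(H + (4 - 6)) = √(H - 2) = √(-2 + H))
b(N, B) = N - 5*√(-2 + N) (b(N, B) = √(-2 + N)*(-5) + N = -5*√(-2 + N) + N = N - 5*√(-2 + N))
b(U((-2 - 5)²), D(-6)) - 39029 = (-9 - 5*√(-2 - 9)) - 39029 = (-9 - 5*I*√11) - 39029 = -39038 - 5*I*√11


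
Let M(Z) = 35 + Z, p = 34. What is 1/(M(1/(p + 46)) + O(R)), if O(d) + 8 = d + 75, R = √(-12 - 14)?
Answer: 652880/66768321 - 6400*I*√26/66768321 ≈ 0.0097783 - 0.00048876*I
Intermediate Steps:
R = I*√26 (R = √(-26) = I*√26 ≈ 5.099*I)
O(d) = 67 + d (O(d) = -8 + (d + 75) = -8 + (75 + d) = 67 + d)
1/(M(1/(p + 46)) + O(R)) = 1/((35 + 1/(34 + 46)) + (67 + I*√26)) = 1/((35 + 1/80) + (67 + I*√26)) = 1/(2801/80 + (67 + I*√26)) = 1/(8161/80 + I*√26)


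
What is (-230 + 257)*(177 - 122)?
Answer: 1485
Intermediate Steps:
(-230 + 257)*(177 - 122) = 27*55 = 1485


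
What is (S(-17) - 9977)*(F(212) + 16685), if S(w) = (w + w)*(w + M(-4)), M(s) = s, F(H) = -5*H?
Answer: -144734375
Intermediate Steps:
S(w) = 2*w*(-4 + w) (S(w) = (w + w)*(w - 4) = (2*w)*(-4 + w) = 2*w*(-4 + w))
(S(-17) - 9977)*(F(212) + 16685) = (2*(-17)*(-4 - 17) - 9977)*(-5*212 + 16685) = (2*(-17)*(-21) - 9977)*(-1060 + 16685) = (714 - 9977)*15625 = -9263*15625 = -144734375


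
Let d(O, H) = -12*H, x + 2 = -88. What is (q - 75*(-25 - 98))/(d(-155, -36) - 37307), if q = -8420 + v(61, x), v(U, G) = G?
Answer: -143/7375 ≈ -0.019390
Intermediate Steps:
x = -90 (x = -2 - 88 = -90)
q = -8510 (q = -8420 - 90 = -8510)
(q - 75*(-25 - 98))/(d(-155, -36) - 37307) = (-8510 - 75*(-25 - 98))/(-12*(-36) - 37307) = (-8510 - 75*(-123))/(432 - 37307) = (-8510 + 9225)/(-36875) = 715*(-1/36875) = -143/7375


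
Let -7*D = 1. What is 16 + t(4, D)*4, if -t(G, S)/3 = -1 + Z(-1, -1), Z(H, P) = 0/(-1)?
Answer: 28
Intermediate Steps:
Z(H, P) = 0 (Z(H, P) = 0*(-1) = 0)
D = -⅐ (D = -⅐*1 = -⅐ ≈ -0.14286)
t(G, S) = 3 (t(G, S) = -3*(-1 + 0) = -3*(-1) = 3)
16 + t(4, D)*4 = 16 + 3*4 = 16 + 12 = 28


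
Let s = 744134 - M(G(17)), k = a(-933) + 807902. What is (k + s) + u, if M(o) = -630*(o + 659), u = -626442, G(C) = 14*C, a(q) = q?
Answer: 1489771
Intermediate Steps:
k = 806969 (k = -933 + 807902 = 806969)
M(o) = -415170 - 630*o (M(o) = -630*(659 + o) = -415170 - 630*o)
s = 1309244 (s = 744134 - (-415170 - 8820*17) = 744134 - (-415170 - 630*238) = 744134 - (-415170 - 149940) = 744134 - 1*(-565110) = 744134 + 565110 = 1309244)
(k + s) + u = (806969 + 1309244) - 626442 = 2116213 - 626442 = 1489771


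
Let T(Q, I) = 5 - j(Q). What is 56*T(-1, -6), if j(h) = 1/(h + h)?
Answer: 308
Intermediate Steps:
j(h) = 1/(2*h)
T(Q, I) = 5 - 1/(2*Q)
56*T(-1, -6) = 56*(5 - 1/2/(-1)) = 56*(5 - 1/2*(-1)) = 56*(5 + 1/2) = 56*(11/2) = 308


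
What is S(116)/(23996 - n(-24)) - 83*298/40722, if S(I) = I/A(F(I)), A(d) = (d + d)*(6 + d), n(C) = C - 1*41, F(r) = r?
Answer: -72605202067/119537069124 ≈ -0.60739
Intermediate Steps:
n(C) = -41 + C (n(C) = C - 41 = -41 + C)
A(d) = 2*d*(6 + d) (A(d) = (2*d)*(6 + d) = 2*d*(6 + d))
S(I) = 1/(2*(6 + I)) (S(I) = I/((2*I*(6 + I))) = I*(1/(2*I*(6 + I))) = 1/(2*(6 + I)))
S(116)/(23996 - n(-24)) - 83*298/40722 = (1/(2*(6 + 116)))/(23996 - (-41 - 24)) - 83*298/40722 = ((½)/122)/(23996 - 1*(-65)) - 24734*1/40722 = ((½)*(1/122))/(23996 + 65) - 12367/20361 = (1/244)/24061 - 12367/20361 = (1/244)*(1/24061) - 12367/20361 = 1/5870884 - 12367/20361 = -72605202067/119537069124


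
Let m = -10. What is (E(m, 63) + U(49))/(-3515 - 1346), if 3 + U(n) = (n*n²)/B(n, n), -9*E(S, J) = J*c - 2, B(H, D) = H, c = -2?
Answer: -21710/43749 ≈ -0.49624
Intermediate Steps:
E(S, J) = 2/9 + 2*J/9 (E(S, J) = -(J*(-2) - 2)/9 = -(-2*J - 2)/9 = -(-2 - 2*J)/9 = 2/9 + 2*J/9)
U(n) = -3 + n² (U(n) = -3 + (n*n²)/n = -3 + n³/n = -3 + n²)
(E(m, 63) + U(49))/(-3515 - 1346) = ((2/9 + (2/9)*63) + (-3 + 49²))/(-3515 - 1346) = ((2/9 + 14) + (-3 + 2401))/(-4861) = (128/9 + 2398)*(-1/4861) = (21710/9)*(-1/4861) = -21710/43749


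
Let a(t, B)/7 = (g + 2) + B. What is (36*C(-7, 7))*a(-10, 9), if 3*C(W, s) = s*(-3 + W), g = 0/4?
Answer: -64680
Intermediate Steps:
g = 0 (g = 0*(1/4) = 0)
C(W, s) = s*(-3 + W)/3 (C(W, s) = (s*(-3 + W))/3 = s*(-3 + W)/3)
a(t, B) = 14 + 7*B (a(t, B) = 7*((0 + 2) + B) = 7*(2 + B) = 14 + 7*B)
(36*C(-7, 7))*a(-10, 9) = (36*((1/3)*7*(-3 - 7)))*(14 + 7*9) = (36*((1/3)*7*(-10)))*(14 + 63) = (36*(-70/3))*77 = -840*77 = -64680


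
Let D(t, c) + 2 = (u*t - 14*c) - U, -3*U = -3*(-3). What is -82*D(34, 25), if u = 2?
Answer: 23042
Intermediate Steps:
U = -3 (U = -(-1)*(-3) = -⅓*9 = -3)
D(t, c) = 1 - 14*c + 2*t (D(t, c) = -2 + ((2*t - 14*c) - 1*(-3)) = -2 + ((-14*c + 2*t) + 3) = -2 + (3 - 14*c + 2*t) = 1 - 14*c + 2*t)
-82*D(34, 25) = -82*(1 - 14*25 + 2*34) = -82*(1 - 350 + 68) = -82*(-281) = 23042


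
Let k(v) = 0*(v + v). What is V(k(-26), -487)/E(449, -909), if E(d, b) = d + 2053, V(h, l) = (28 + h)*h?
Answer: 0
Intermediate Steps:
k(v) = 0 (k(v) = 0*(2*v) = 0)
V(h, l) = h*(28 + h)
E(d, b) = 2053 + d
V(k(-26), -487)/E(449, -909) = (0*(28 + 0))/(2053 + 449) = (0*28)/2502 = 0*(1/2502) = 0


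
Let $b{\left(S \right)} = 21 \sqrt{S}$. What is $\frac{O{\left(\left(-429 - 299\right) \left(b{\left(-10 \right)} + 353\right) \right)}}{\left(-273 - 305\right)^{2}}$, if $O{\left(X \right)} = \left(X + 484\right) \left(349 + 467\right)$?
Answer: $- \frac{3078000}{4913} - \frac{183456 i \sqrt{10}}{4913} \approx -626.5 - 118.08 i$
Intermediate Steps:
$O{\left(X \right)} = 394944 + 816 X$ ($O{\left(X \right)} = \left(484 + X\right) 816 = 394944 + 816 X$)
$\frac{O{\left(\left(-429 - 299\right) \left(b{\left(-10 \right)} + 353\right) \right)}}{\left(-273 - 305\right)^{2}} = \frac{394944 + 816 \left(-429 - 299\right) \left(21 \sqrt{-10} + 353\right)}{\left(-273 - 305\right)^{2}} = \frac{394944 + 816 \left(- 728 \left(21 i \sqrt{10} + 353\right)\right)}{\left(-578\right)^{2}} = \frac{394944 + 816 \left(- 728 \left(21 i \sqrt{10} + 353\right)\right)}{334084} = \left(394944 + 816 \left(- 728 \left(353 + 21 i \sqrt{10}\right)\right)\right) \frac{1}{334084} = \left(394944 + 816 \left(-256984 - 15288 i \sqrt{10}\right)\right) \frac{1}{334084} = \left(394944 - \left(209698944 + 12475008 i \sqrt{10}\right)\right) \frac{1}{334084} = \left(-209304000 - 12475008 i \sqrt{10}\right) \frac{1}{334084} = - \frac{3078000}{4913} - \frac{183456 i \sqrt{10}}{4913}$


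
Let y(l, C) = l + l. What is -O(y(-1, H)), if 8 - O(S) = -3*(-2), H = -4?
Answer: -2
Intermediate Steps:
y(l, C) = 2*l
O(S) = 2 (O(S) = 8 - (-3)*(-2) = 8 - 1*6 = 8 - 6 = 2)
-O(y(-1, H)) = -1*2 = -2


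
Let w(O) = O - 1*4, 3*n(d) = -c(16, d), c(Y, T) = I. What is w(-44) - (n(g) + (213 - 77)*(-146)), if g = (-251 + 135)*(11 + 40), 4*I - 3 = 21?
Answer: 19810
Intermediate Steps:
I = 6 (I = 3/4 + (1/4)*21 = 3/4 + 21/4 = 6)
g = -5916 (g = -116*51 = -5916)
c(Y, T) = 6
n(d) = -2 (n(d) = (-1*6)/3 = (1/3)*(-6) = -2)
w(O) = -4 + O (w(O) = O - 4 = -4 + O)
w(-44) - (n(g) + (213 - 77)*(-146)) = (-4 - 44) - (-2 + (213 - 77)*(-146)) = -48 - (-2 + 136*(-146)) = -48 - (-2 - 19856) = -48 - 1*(-19858) = -48 + 19858 = 19810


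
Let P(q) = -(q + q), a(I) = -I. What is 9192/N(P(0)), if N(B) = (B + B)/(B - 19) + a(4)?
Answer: -2298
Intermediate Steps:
P(q) = -2*q
N(B) = -4 + 2*B/(-19 + B) (N(B) = (B + B)/(B - 19) - 1*4 = (2*B)/(-19 + B) - 4 = 2*B/(-19 + B) - 4 = -4 + 2*B/(-19 + B))
9192/N(P(0)) = 9192/((2*(38 - (-2)*0)/(-19 - 2*0))) = 9192/((2*(38 - 1*0)/(-19 + 0))) = 9192/((2*(38 + 0)/(-19))) = 9192/((2*(-1/19)*38)) = 9192/(-4) = 9192*(-¼) = -2298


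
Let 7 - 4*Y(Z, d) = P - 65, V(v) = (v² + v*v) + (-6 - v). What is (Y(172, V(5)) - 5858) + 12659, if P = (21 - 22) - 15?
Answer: 6823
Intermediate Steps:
V(v) = -6 - v + 2*v² (V(v) = (v² + v²) + (-6 - v) = 2*v² + (-6 - v) = -6 - v + 2*v²)
P = -16 (P = -1 - 15 = -16)
Y(Z, d) = 22 (Y(Z, d) = 7/4 - (-16 - 65)/4 = 7/4 - ¼*(-81) = 7/4 + 81/4 = 22)
(Y(172, V(5)) - 5858) + 12659 = (22 - 5858) + 12659 = -5836 + 12659 = 6823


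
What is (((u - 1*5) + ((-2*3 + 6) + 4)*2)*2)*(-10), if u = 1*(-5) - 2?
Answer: 80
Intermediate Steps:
u = -7 (u = -5 - 2 = -7)
(((u - 1*5) + ((-2*3 + 6) + 4)*2)*2)*(-10) = (((-7 - 1*5) + ((-2*3 + 6) + 4)*2)*2)*(-10) = (((-7 - 5) + ((-6 + 6) + 4)*2)*2)*(-10) = ((-12 + (0 + 4)*2)*2)*(-10) = ((-12 + 4*2)*2)*(-10) = ((-12 + 8)*2)*(-10) = -4*2*(-10) = -8*(-10) = 80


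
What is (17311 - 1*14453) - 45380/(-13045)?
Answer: 7465598/2609 ≈ 2861.5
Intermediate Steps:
(17311 - 1*14453) - 45380/(-13045) = (17311 - 14453) - 45380*(-1)/13045 = 2858 - 1*(-9076/2609) = 2858 + 9076/2609 = 7465598/2609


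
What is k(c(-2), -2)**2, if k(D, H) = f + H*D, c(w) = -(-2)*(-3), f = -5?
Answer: 49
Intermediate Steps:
c(w) = -6 (c(w) = -1*6 = -6)
k(D, H) = -5 + D*H (k(D, H) = -5 + H*D = -5 + D*H)
k(c(-2), -2)**2 = (-5 - 6*(-2))**2 = (-5 + 12)**2 = 7**2 = 49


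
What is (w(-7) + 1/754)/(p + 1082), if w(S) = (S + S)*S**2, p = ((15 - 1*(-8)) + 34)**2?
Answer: -517243/3265574 ≈ -0.15839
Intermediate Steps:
p = 3249 (p = ((15 + 8) + 34)**2 = (23 + 34)**2 = 57**2 = 3249)
w(S) = 2*S**3 (w(S) = (2*S)*S**2 = 2*S**3)
(w(-7) + 1/754)/(p + 1082) = (2*(-7)**3 + 1/754)/(3249 + 1082) = (2*(-343) + 1/754)/4331 = (-686 + 1/754)*(1/4331) = -517243/754*1/4331 = -517243/3265574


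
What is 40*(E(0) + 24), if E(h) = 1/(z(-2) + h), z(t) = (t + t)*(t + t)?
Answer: 1925/2 ≈ 962.50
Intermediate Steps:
z(t) = 4*t² (z(t) = (2*t)*(2*t) = 4*t²)
E(h) = 1/(16 + h) (E(h) = 1/(4*(-2)² + h) = 1/(4*4 + h) = 1/(16 + h))
40*(E(0) + 24) = 40*(1/(16 + 0) + 24) = 40*(1/16 + 24) = 40*(385/16) = 1925/2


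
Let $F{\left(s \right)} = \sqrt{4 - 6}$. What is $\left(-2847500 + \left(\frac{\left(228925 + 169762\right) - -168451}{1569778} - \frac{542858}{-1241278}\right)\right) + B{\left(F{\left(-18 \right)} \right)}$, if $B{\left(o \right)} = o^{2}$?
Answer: $- \frac{1387111017022003670}{487132724071} \approx -2.8475 \cdot 10^{6}$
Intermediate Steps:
$F{\left(s \right)} = i \sqrt{2}$ ($F{\left(s \right)} = \sqrt{-2} = i \sqrt{2}$)
$\left(-2847500 + \left(\frac{\left(228925 + 169762\right) - -168451}{1569778} - \frac{542858}{-1241278}\right)\right) + B{\left(F{\left(-18 \right)} \right)} = \left(-2847500 + \left(\frac{\left(228925 + 169762\right) - -168451}{1569778} - \frac{542858}{-1241278}\right)\right) + \left(i \sqrt{2}\right)^{2} = \left(-2847500 + \left(\left(398687 + 168451\right) \frac{1}{1569778} - - \frac{271429}{620639}\right)\right) - 2 = \left(-2847500 + \left(567138 \cdot \frac{1}{1569778} + \frac{271429}{620639}\right)\right) - 2 = \left(-2847500 + \left(\frac{283569}{784889} + \frac{271429}{620639}\right)\right) - 2 = \left(-2847500 + \frac{389035616972}{487132724071}\right) - 2 = - \frac{1387110042756555528}{487132724071} - 2 = - \frac{1387111017022003670}{487132724071}$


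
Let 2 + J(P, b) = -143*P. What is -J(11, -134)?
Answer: 1575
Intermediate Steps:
J(P, b) = -2 - 143*P
-J(11, -134) = -(-2 - 143*11) = -(-2 - 1573) = -1*(-1575) = 1575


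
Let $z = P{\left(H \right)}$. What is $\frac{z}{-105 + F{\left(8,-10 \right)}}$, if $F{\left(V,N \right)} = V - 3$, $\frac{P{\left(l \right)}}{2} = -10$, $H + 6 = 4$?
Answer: $\frac{1}{5} \approx 0.2$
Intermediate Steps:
$H = -2$ ($H = -6 + 4 = -2$)
$P{\left(l \right)} = -20$ ($P{\left(l \right)} = 2 \left(-10\right) = -20$)
$z = -20$
$F{\left(V,N \right)} = -3 + V$ ($F{\left(V,N \right)} = V - 3 = -3 + V$)
$\frac{z}{-105 + F{\left(8,-10 \right)}} = - \frac{20}{-105 + \left(-3 + 8\right)} = - \frac{20}{-105 + 5} = - \frac{20}{-100} = \left(-20\right) \left(- \frac{1}{100}\right) = \frac{1}{5}$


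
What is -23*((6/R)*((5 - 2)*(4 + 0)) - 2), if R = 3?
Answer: -506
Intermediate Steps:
-23*((6/R)*((5 - 2)*(4 + 0)) - 2) = -23*((6/3)*((5 - 2)*(4 + 0)) - 2) = -23*((6*(⅓))*(3*4) - 2) = -23*(2*12 - 2) = -23*(24 - 2) = -23*22 = -506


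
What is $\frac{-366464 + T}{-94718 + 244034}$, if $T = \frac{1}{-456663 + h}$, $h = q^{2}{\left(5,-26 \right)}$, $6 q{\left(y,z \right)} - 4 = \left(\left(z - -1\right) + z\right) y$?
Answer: $- \frac{1500383047081}{611332068243} \approx -2.4543$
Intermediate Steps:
$q{\left(y,z \right)} = \frac{2}{3} + \frac{y \left(1 + 2 z\right)}{6}$ ($q{\left(y,z \right)} = \frac{2}{3} + \frac{\left(\left(z - -1\right) + z\right) y}{6} = \frac{2}{3} + \frac{\left(\left(z + 1\right) + z\right) y}{6} = \frac{2}{3} + \frac{\left(\left(1 + z\right) + z\right) y}{6} = \frac{2}{3} + \frac{\left(1 + 2 z\right) y}{6} = \frac{2}{3} + \frac{y \left(1 + 2 z\right)}{6}$)
$h = \frac{63001}{36}$ ($h = \left(\frac{2}{3} + \frac{1}{6} \cdot 5 + \frac{1}{3} \cdot 5 \left(-26\right)\right)^{2} = \left(\frac{2}{3} + \frac{5}{6} - \frac{130}{3}\right)^{2} = \left(- \frac{251}{6}\right)^{2} = \frac{63001}{36} \approx 1750.0$)
$T = - \frac{36}{16376867}$ ($T = \frac{1}{-456663 + \frac{63001}{36}} = \frac{1}{- \frac{16376867}{36}} = - \frac{36}{16376867} \approx -2.1982 \cdot 10^{-6}$)
$\frac{-366464 + T}{-94718 + 244034} = \frac{-366464 - \frac{36}{16376867}}{-94718 + 244034} = - \frac{6001532188324}{16376867 \cdot 149316} = \left(- \frac{6001532188324}{16376867}\right) \frac{1}{149316} = - \frac{1500383047081}{611332068243}$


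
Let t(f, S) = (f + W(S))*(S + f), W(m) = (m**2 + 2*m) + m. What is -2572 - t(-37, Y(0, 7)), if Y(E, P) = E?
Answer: -3941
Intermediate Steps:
W(m) = m**2 + 3*m
t(f, S) = (S + f)*(f + S*(3 + S)) (t(f, S) = (f + S*(3 + S))*(S + f) = (S + f)*(f + S*(3 + S)))
-2572 - t(-37, Y(0, 7)) = -2572 - ((-37)**2 + 0*(-37) + 0**2*(3 + 0) + 0*(-37)*(3 + 0)) = -2572 - (1369 + 0 + 0*3 + 0*(-37)*3) = -2572 - (1369 + 0 + 0 + 0) = -2572 - 1*1369 = -2572 - 1369 = -3941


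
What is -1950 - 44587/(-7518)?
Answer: -14615513/7518 ≈ -1944.1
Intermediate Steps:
-1950 - 44587/(-7518) = -1950 - 44587*(-1)/7518 = -1950 - 1*(-44587/7518) = -1950 + 44587/7518 = -14615513/7518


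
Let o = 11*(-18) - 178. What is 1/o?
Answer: -1/376 ≈ -0.0026596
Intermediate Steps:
o = -376 (o = -198 - 178 = -376)
1/o = 1/(-376) = -1/376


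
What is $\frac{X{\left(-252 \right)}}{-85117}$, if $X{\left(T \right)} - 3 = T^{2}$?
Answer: $- \frac{63507}{85117} \approx -0.74611$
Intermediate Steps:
$X{\left(T \right)} = 3 + T^{2}$
$\frac{X{\left(-252 \right)}}{-85117} = \frac{3 + \left(-252\right)^{2}}{-85117} = \left(3 + 63504\right) \left(- \frac{1}{85117}\right) = 63507 \left(- \frac{1}{85117}\right) = - \frac{63507}{85117}$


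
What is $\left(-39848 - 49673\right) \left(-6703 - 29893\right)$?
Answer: $3276110516$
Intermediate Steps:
$\left(-39848 - 49673\right) \left(-6703 - 29893\right) = \left(-39848 - 49673\right) \left(-36596\right) = \left(-89521\right) \left(-36596\right) = 3276110516$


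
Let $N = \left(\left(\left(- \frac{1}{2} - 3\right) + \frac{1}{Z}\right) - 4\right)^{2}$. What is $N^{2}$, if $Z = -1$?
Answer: $\frac{83521}{16} \approx 5220.1$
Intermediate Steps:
$N = \frac{289}{4}$ ($N = \left(\left(\left(- \frac{1}{2} - 3\right) + \frac{1}{-1}\right) - 4\right)^{2} = \left(\left(\left(\left(-1\right) \frac{1}{2} - 3\right) - 1\right) - 4\right)^{2} = \left(\left(\left(- \frac{1}{2} - 3\right) - 1\right) - 4\right)^{2} = \left(\left(- \frac{7}{2} - 1\right) - 4\right)^{2} = \left(- \frac{9}{2} - 4\right)^{2} = \left(- \frac{17}{2}\right)^{2} = \frac{289}{4} \approx 72.25$)
$N^{2} = \left(\frac{289}{4}\right)^{2} = \frac{83521}{16}$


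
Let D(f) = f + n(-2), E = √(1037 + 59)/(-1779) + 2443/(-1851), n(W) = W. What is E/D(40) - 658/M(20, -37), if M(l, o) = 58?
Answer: -23212049/2039802 - √274/33801 ≈ -11.380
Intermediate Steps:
E = -2443/1851 - 2*√274/1779 (E = √1096*(-1/1779) + 2443*(-1/1851) = (2*√274)*(-1/1779) - 2443/1851 = -2*√274/1779 - 2443/1851 = -2443/1851 - 2*√274/1779 ≈ -1.3384)
D(f) = -2 + f (D(f) = f - 2 = -2 + f)
E/D(40) - 658/M(20, -37) = (-2443/1851 - 2*√274/1779)/(-2 + 40) - 658/58 = (-2443/1851 - 2*√274/1779)/38 - 658*1/58 = (-2443/1851 - 2*√274/1779)*(1/38) - 329/29 = (-2443/70338 - √274/33801) - 329/29 = -23212049/2039802 - √274/33801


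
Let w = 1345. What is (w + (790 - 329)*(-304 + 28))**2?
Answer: 15848543881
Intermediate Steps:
(w + (790 - 329)*(-304 + 28))**2 = (1345 + (790 - 329)*(-304 + 28))**2 = (1345 + 461*(-276))**2 = (1345 - 127236)**2 = (-125891)**2 = 15848543881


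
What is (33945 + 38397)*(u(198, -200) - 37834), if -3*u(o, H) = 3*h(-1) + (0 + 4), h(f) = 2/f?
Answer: -2736939000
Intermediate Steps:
u(o, H) = ⅔ (u(o, H) = -(3*(2/(-1)) + (0 + 4))/3 = -(3*(2*(-1)) + 4)/3 = -(3*(-2) + 4)/3 = -(-6 + 4)/3 = -⅓*(-2) = ⅔)
(33945 + 38397)*(u(198, -200) - 37834) = (33945 + 38397)*(⅔ - 37834) = 72342*(-113500/3) = -2736939000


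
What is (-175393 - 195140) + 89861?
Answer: -280672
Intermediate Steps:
(-175393 - 195140) + 89861 = -370533 + 89861 = -280672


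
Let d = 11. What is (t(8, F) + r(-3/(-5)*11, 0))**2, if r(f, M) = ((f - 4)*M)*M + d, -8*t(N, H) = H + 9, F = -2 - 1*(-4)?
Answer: 5929/64 ≈ 92.641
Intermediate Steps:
F = 2 (F = -2 + 4 = 2)
t(N, H) = -9/8 - H/8 (t(N, H) = -(H + 9)/8 = -(9 + H)/8 = -9/8 - H/8)
r(f, M) = 11 + M**2*(-4 + f) (r(f, M) = ((f - 4)*M)*M + 11 = ((-4 + f)*M)*M + 11 = (M*(-4 + f))*M + 11 = M**2*(-4 + f) + 11 = 11 + M**2*(-4 + f))
(t(8, F) + r(-3/(-5)*11, 0))**2 = ((-9/8 - 1/8*2) + (11 - 4*0**2 + (-3/(-5)*11)*0**2))**2 = ((-9/8 - 1/4) + (11 - 4*0 + (-3*(-1/5)*11)*0))**2 = (-11/8 + (11 + 0 + ((3/5)*11)*0))**2 = (-11/8 + (11 + 0 + (33/5)*0))**2 = (-11/8 + (11 + 0 + 0))**2 = (-11/8 + 11)**2 = (77/8)**2 = 5929/64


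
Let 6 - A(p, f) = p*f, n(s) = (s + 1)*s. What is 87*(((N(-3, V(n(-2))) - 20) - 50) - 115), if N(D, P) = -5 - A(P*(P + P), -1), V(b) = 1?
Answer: -17226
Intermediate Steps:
n(s) = s*(1 + s) (n(s) = (1 + s)*s = s*(1 + s))
A(p, f) = 6 - f*p (A(p, f) = 6 - p*f = 6 - f*p)
N(D, P) = -11 - 2*P² (N(D, P) = -5 - (6 - 1*(-1)*P*(P + P)) = -5 - (6 - 1*(-1)*P*(2*P)) = -5 - (6 - 1*(-1)*2*P²) = -5 - (6 + 2*P²) = -5 + (-6 - 2*P²) = -11 - 2*P²)
87*(((N(-3, V(n(-2))) - 20) - 50) - 115) = 87*((((-11 - 2*1²) - 20) - 50) - 115) = 87*((((-11 - 2*1) - 20) - 50) - 115) = 87*((((-11 - 2) - 20) - 50) - 115) = 87*(((-13 - 20) - 50) - 115) = 87*((-33 - 50) - 115) = 87*(-83 - 115) = 87*(-198) = -17226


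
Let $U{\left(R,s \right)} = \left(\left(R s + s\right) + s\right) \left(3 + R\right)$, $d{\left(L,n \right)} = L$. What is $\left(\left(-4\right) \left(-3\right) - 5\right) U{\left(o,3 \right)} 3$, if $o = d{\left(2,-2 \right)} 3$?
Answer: $4536$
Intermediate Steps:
$o = 6$ ($o = 2 \cdot 3 = 6$)
$U{\left(R,s \right)} = \left(3 + R\right) \left(2 s + R s\right)$ ($U{\left(R,s \right)} = \left(\left(s + R s\right) + s\right) \left(3 + R\right) = \left(2 s + R s\right) \left(3 + R\right) = \left(3 + R\right) \left(2 s + R s\right)$)
$\left(\left(-4\right) \left(-3\right) - 5\right) U{\left(o,3 \right)} 3 = \left(\left(-4\right) \left(-3\right) - 5\right) 3 \left(6 + 6^{2} + 5 \cdot 6\right) 3 = \left(12 - 5\right) 3 \left(6 + 36 + 30\right) 3 = 7 \cdot 3 \cdot 72 \cdot 3 = 7 \cdot 216 \cdot 3 = 1512 \cdot 3 = 4536$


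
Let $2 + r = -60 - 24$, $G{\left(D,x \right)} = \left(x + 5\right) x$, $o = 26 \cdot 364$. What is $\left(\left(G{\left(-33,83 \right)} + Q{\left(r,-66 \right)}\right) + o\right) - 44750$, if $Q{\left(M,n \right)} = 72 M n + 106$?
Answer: $380796$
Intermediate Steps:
$o = 9464$
$G{\left(D,x \right)} = x \left(5 + x\right)$ ($G{\left(D,x \right)} = \left(5 + x\right) x = x \left(5 + x\right)$)
$r = -86$ ($r = -2 - 84 = -86$)
$Q{\left(M,n \right)} = 106 + 72 M n$ ($Q{\left(M,n \right)} = 72 M n + 106 = 106 + 72 M n$)
$\left(\left(G{\left(-33,83 \right)} + Q{\left(r,-66 \right)}\right) + o\right) - 44750 = \left(\left(83 \left(5 + 83\right) + \left(106 + 72 \left(-86\right) \left(-66\right)\right)\right) + 9464\right) - 44750 = \left(\left(83 \cdot 88 + \left(106 + 408672\right)\right) + 9464\right) - 44750 = \left(\left(7304 + 408778\right) + 9464\right) - 44750 = \left(416082 + 9464\right) - 44750 = 425546 - 44750 = 380796$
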